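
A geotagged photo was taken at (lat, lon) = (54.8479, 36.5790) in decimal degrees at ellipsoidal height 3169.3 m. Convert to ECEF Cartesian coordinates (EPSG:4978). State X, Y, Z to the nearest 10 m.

X 2957000 m, Y 2194380 m, Z 5194240 m

WGS84: a = 6378137 m, e² = 0.006694380; N(φ) = a/√(1−e²sin²φ) = 6392457.060 m.
X = (N+h)·cosφ·cosλ = 2956999.438 m; Y = (N+h)·cosφ·sinλ = 2194380.479 m; Z = (N(1−e²)+h)·sinφ = 5194244.577 m.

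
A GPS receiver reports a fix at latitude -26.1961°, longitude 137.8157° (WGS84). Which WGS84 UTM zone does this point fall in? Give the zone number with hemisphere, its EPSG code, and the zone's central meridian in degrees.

UTM zone = ⌊(λ + 180)/6⌋ + 1; 137.8157° ∈ [132°, 138°) → zone 53.
Hemisphere: S (φ < 0).
Central meridian λ₀ = 6×53 − 183 = 135°.
EPSG code: 32753.

Zone 53S (EPSG:32753), central meridian 135°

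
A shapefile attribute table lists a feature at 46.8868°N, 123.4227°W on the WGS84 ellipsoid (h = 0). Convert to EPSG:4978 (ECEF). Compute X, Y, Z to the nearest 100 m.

X -2405300 m, Y -3644700 m, Z 4633200 m

WGS84: a = 6378137 m, e² = 0.006694380; N(φ) = a/√(1−e²sin²φ) = 6389544.477 m.
X = (N+h)·cosφ·cosλ = -2405329.115 m; Y = (N+h)·cosφ·sinλ = -3644730.163 m; Z = (N(1−e²)+h)·sinφ = 4633173.153 m.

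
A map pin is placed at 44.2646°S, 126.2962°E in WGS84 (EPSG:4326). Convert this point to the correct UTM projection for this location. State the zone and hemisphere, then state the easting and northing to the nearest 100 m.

Zone 52S: E 284200 m, N 5095200 m

Longitude 126.2962° lies in the 6° band [126°, 132°), giving zone 52; latitude is south of the equator, so 52S.
Zone 52 central meridian λ₀ = 6×52 − 183 = 129°; Δλ = -2.7038°.
Transverse Mercator on WGS84 with k₀ = 0.9996 gives E = 284188.779 m, N = 5095182.452 m.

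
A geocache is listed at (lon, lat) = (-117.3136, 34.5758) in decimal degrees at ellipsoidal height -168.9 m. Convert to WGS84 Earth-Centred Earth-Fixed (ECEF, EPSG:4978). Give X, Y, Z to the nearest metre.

WGS84: a = 6378137 m, e² = 0.006694380; N(φ) = a/√(1−e²sin²φ) = 6385023.567 m.
X = (N+h)·cosφ·cosλ = -2412292.325 m; Y = (N+h)·cosφ·sinλ = -4671010.034 m; Z = (N(1−e²)+h)·sinφ = 3599122.732 m.

X -2412292 m, Y -4671010 m, Z 3599123 m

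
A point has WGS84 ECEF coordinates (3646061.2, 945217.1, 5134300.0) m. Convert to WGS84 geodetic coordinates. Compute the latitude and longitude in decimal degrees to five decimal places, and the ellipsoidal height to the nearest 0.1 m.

λ = atan2(Y, X) = 14.53360066°; p = √(X²+Y²) = 3766589.7 m.
Bowring's method on WGS84 (a = 6378137 m, b = 6356752.314 m) gives φ = 53.91900001°, h = 3539.516 m.

lat 53.91900°, lon 14.53360°, h 3539.5 m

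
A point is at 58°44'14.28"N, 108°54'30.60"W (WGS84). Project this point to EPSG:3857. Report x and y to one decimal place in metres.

x -12123638.8 m, y 8123822.7 m

Web Mercator is spherical with R = a = 6378137 m.
x = R·λ = 6378137 × -1.900811908 = -12123638.763 m.
y = R·ln tan(π/4 + φ/2) = 6378137 × 1.273698366 = 8123822.676 m.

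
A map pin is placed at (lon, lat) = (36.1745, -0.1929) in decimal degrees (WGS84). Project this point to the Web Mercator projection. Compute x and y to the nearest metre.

Web Mercator is spherical with R = a = 6378137 m.
x = R·λ = 6378137 × 0.631364130 = 4026926.920 m.
y = R·ln tan(π/4 + φ/2) = 6378137 × -0.003366746 = -21473.570 m.

x 4026927 m, y -21474 m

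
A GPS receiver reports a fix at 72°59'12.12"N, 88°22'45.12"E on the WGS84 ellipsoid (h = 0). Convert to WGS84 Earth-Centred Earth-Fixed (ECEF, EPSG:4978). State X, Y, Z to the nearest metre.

X 52947 m, Y 1871192 m, Z 6076808 m

WGS84: a = 6378137 m, e² = 0.006694380; N(φ) = a/√(1−e²sin²φ) = 6397748.220 m.
X = (N+h)·cosφ·cosλ = 52946.952 m; Y = (N+h)·cosφ·sinλ = 1871191.773 m; Z = (N(1−e²)+h)·sinφ = 6076808.056 m.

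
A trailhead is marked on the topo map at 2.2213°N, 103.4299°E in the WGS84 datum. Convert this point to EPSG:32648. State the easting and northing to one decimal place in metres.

Zone 48 central meridian λ₀ = 6×48 − 183 = 105°; Δλ = -1.5701°.
Transverse Mercator on WGS84 with k₀ = 0.9996 gives E = 325395.6504 m, N = 245614.371 m.

E 325395.7 m, N 245614.4 m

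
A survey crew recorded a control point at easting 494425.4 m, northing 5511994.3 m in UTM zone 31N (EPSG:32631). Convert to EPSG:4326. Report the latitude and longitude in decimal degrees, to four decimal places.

lat 49.7604°, lon 2.9226°

Zone 31N: λ₀ = 3°, k₀ = 0.9996, false easting 500000 m.
Meridian distance M = (N − FN)/k₀ = 5514200.0 m.
Inverse transverse Mercator on WGS84 gives φ = 49.76039994°, λ = 2.92259931°.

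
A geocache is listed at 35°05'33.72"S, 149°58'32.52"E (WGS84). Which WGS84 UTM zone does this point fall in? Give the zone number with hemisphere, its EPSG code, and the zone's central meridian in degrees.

Zone 55S (EPSG:32755), central meridian 147°

UTM zone = ⌊(λ + 180)/6⌋ + 1; 149.9757° ∈ [144°, 150°) → zone 55.
Hemisphere: S (φ < 0).
Central meridian λ₀ = 6×55 − 183 = 147°.
EPSG code: 32755.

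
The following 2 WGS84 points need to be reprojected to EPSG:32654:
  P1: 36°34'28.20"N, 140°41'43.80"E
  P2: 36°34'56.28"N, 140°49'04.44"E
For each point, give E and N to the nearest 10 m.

P1: E 472760 m, N 4047720 m; P2: E 483710 m, N 4048550 m

UTM zone 54N: λ₀ = 141°, k₀ = 0.9996.
P1 (36.5745°, 140.6955°) → (472756.531, 4047715.102) m.
P2 (36.5823°, 140.8179°) → (483709.254, 4048552.612) m.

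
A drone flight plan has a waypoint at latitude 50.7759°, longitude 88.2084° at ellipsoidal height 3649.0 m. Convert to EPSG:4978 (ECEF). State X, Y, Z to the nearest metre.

X 126423 m, Y 4041705 m, Z 4920644 m

WGS84: a = 6378137 m, e² = 0.006694380; N(φ) = a/√(1−e²sin²φ) = 6390987.744 m.
X = (N+h)·cosφ·cosλ = 126422.573 m; Y = (N+h)·cosφ·sinλ = 4041705.109 m; Z = (N(1−e²)+h)·sinφ = 4920644.454 m.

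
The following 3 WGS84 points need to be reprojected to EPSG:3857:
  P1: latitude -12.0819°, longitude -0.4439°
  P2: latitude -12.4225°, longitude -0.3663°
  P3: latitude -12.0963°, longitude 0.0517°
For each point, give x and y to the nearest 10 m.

Web Mercator: x = R·λ, y = R·ln tan(π/4+φ/2), R = 6378137 m.
P1 (-12.0819°, -0.4439°) → (-49414.722, -1355030.575) m.
P2 (-12.4225°, -0.3663°) → (-40776.329, -1393829.786) m.
P3 (-12.0963°, 0.0517°) → (5755.218, -1356669.931) m.

P1: x -49410 m, y -1355030 m; P2: x -40780 m, y -1393830 m; P3: x 5760 m, y -1356670 m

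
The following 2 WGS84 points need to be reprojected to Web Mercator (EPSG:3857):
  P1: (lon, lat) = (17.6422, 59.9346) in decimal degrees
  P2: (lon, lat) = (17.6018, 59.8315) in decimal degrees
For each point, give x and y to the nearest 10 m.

P1: x 1963920 m, y 8385190 m; P2: x 1959420 m, y 8362320 m

Web Mercator: x = R·λ, y = R·ln tan(π/4+φ/2), R = 6378137 m.
P1 (59.9346°, 17.6422°) → (1963920.720, 8385191.672) m.
P2 (59.8315°, 17.6018°) → (1959423.413, 8362318.390) m.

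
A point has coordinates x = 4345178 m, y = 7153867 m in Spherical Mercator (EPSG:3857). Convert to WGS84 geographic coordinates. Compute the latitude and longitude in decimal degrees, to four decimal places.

R = 6378137 m. λ = x/R = 39.03339810°.
φ = 2·arctan(exp(y/R)) − 90° = 2·arctan(3.06983) − 90° = 53.91390096°.

lat 53.9139°, lon 39.0334°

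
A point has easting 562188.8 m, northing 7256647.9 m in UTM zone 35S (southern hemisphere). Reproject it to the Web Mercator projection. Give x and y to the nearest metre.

x 3074121 m, y -2851653 m

Unproject from UTM 35S (λ₀ = 27°) → φ = -24.80369998°, λ = 27.61529990°.
Web Mercator (R = 6378137 m): x = 3074121.123 m, y = -2851652.783 m.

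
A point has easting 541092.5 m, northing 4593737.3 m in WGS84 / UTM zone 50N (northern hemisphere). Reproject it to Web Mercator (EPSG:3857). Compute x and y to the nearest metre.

Unproject from UTM 50N (λ₀ = 117°) → φ = 41.49420020°, λ = 117.49230060°.
Web Mercator (R = 6378137 m): x = 13079183.074 m, y = 5085511.646 m.

x 13079183 m, y 5085512 m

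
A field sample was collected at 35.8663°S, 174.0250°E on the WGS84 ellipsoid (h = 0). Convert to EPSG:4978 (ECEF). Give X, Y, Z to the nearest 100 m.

X -5146600 m, Y 538700 m, Z -3716200 m

WGS84: a = 6378137 m, e² = 0.006694380; N(φ) = a/√(1−e²sin²φ) = 6385478.153 m.
X = (N+h)·cosφ·cosλ = -5146592.543 m; Y = (N+h)·cosφ·sinλ = 538658.346 m; Z = (N(1−e²)+h)·sinφ = -3716179.703 m.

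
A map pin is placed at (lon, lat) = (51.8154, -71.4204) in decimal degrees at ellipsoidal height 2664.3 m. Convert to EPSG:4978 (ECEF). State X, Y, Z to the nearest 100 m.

X 1260600 m, Y 1602900 m, Z -6025900 m

WGS84: a = 6378137 m, e² = 0.006694380; N(φ) = a/√(1−e²sin²φ) = 6397405.470 m.
X = (N+h)·cosφ·cosλ = 1260628.864 m; Y = (N+h)·cosφ·sinλ = 1602859.838 m; Z = (N(1−e²)+h)·sinφ = -6025915.767 m.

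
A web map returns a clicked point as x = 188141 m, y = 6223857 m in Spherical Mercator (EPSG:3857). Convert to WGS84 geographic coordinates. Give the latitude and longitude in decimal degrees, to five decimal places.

R = 6378137 m. λ = x/R = 1.69009936°.
φ = 2·arctan(exp(y/R)) − 90° = 2·arctan(2.65332) − 90° = 48.69849919°.

lat 48.69850°, lon 1.69010°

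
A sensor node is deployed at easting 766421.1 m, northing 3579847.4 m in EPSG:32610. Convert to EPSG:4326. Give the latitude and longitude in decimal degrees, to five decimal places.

Zone 10N: λ₀ = -123°, k₀ = 0.9996, false easting 500000 m.
Meridian distance M = (N − FN)/k₀ = 3581279.9 m.
Inverse transverse Mercator on WGS84 gives φ = 32.32379967°, λ = -120.16989996°.

lat 32.32380°, lon -120.16990°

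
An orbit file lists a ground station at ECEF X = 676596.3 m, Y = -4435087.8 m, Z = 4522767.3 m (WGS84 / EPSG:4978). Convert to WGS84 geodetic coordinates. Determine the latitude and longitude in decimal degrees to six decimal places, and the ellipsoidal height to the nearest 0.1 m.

λ = atan2(Y, X) = -81.32610023°; p = √(X²+Y²) = 4486400.2 m.
Bowring's method on WGS84 (a = 6378137 m, b = 6356752.314 m) gives φ = 45.42359977°, h = 3163.879 m.

lat 45.423600°, lon -81.326100°, h 3163.9 m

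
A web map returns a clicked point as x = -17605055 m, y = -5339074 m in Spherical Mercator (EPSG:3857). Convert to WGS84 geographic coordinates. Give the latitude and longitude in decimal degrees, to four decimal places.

R = 6378137 m. λ = x/R = -158.14889984°.
φ = 2·arctan(exp(y/R)) − 90° = 2·arctan(0.43297) − 90° = -43.17779937°.

lat -43.1778°, lon -158.1489°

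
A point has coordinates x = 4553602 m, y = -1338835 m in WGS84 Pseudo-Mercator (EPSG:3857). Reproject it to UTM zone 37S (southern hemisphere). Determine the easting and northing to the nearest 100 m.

E 707500 m, N 8679400 m

Web Mercator inverse (R = 6378137 m) → φ = -11.93959764°, λ = 40.90570274°.
UTM 37S forward: E = 707534.369 m, N = 8679411.307 m.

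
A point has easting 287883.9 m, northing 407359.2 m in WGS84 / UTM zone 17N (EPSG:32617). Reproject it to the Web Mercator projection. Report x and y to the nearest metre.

x -9229477 m, y 410317 m

Unproject from UTM 17N (λ₀ = -81°) → φ = 3.68340024°, λ = -82.90980017°.
Web Mercator (R = 6378137 m): x = -9229476.737 m, y = 410316.969 m.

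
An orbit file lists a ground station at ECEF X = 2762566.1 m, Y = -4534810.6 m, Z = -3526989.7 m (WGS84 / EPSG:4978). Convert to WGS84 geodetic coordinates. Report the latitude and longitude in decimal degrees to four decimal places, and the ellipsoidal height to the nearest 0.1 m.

λ = atan2(Y, X) = -58.65060037°; p = √(X²+Y²) = 5310016.8 m.
Bowring's method on WGS84 (a = 6378137 m, b = 6356752.314 m) gives φ = -33.77020012°, h = 3064.414 m.

lat -33.7702°, lon -58.6506°, h 3064.4 m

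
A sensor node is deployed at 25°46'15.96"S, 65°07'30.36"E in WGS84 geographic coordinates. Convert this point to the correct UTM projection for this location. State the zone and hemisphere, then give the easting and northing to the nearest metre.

Zone 41S: E 713116 m, N 7147946 m

Longitude 65.1251° lies in the 6° band [60°, 66°), giving zone 41; latitude is south of the equator, so 41S.
Zone 41 central meridian λ₀ = 6×41 − 183 = 63°; Δλ = +2.1251°.
Transverse Mercator on WGS84 with k₀ = 0.9996 gives E = 713116.117 m, N = 7147946.124 m.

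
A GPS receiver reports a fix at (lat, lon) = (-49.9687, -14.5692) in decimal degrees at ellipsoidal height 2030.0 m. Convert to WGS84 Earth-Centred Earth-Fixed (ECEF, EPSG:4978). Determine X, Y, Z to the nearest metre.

X 3979618 m, Y -1034329 m, Z -4862105 m

WGS84: a = 6378137 m, e² = 0.006694380; N(φ) = a/√(1−e²sin²φ) = 6390690.490 m.
X = (N+h)·cosφ·cosλ = 3979618.132 m; Y = (N+h)·cosφ·sinλ = -1034328.758 m; Z = (N(1−e²)+h)·sinφ = -4862104.827 m.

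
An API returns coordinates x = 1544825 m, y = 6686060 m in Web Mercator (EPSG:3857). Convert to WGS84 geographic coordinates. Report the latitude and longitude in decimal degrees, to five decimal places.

lat 51.36470°, lon 13.87740°

R = 6378137 m. λ = x/R = 13.87739909°.
φ = 2·arctan(exp(y/R)) − 90° = 2·arctan(2.85273) − 90° = 51.36469861°.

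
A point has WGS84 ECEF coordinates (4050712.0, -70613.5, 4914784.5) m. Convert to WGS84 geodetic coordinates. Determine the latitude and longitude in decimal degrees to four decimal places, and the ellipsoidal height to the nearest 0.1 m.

lat 50.6894°, lon -0.9987°, h 3951.4 m

λ = atan2(Y, X) = -0.99869993°; p = √(X²+Y²) = 4051327.4 m.
Bowring's method on WGS84 (a = 6378137 m, b = 6356752.314 m) gives φ = 50.68940043°, h = 3951.416 m.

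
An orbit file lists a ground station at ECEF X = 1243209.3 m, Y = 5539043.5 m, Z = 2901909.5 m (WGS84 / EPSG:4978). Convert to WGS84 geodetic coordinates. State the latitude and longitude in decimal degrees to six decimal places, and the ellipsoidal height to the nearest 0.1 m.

λ = atan2(Y, X) = 77.34989998°; p = √(X²+Y²) = 5676845.3 m.
Bowring's method on WGS84 (a = 6378137 m, b = 6356752.314 m) gives φ = 27.23159999°, h = 1862.073 m.

lat 27.231600°, lon 77.349900°, h 1862.1 m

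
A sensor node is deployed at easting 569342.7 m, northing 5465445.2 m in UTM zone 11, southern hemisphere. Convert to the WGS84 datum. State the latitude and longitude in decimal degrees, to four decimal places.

Zone 11S: λ₀ = -117°, k₀ = 0.9996, false easting 500000 m, false northing 10000000 m.
Meridian distance M = (N − FN)/k₀ = -4536369.3 m.
Inverse transverse Mercator on WGS84 gives φ = -40.95920033°, λ = -116.17600022°.

lat -40.9592°, lon -116.1760°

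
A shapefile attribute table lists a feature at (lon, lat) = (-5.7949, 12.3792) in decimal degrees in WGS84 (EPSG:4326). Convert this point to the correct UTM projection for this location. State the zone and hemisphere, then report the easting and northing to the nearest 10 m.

Longitude -5.7949° lies in the 6° band [-6°, 0°), giving zone 30; latitude is north of the equator, so 30N.
Zone 30 central meridian λ₀ = 6×30 − 183 = -3°; Δλ = -2.7949°.
Transverse Mercator on WGS84 with k₀ = 0.9996 gives E = 196071.409 m, N = 1370075.505 m.

Zone 30N: E 196070 m, N 1370080 m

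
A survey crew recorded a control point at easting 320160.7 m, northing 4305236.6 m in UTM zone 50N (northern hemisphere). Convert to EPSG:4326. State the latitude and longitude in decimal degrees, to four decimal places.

lat 38.8776°, lon 114.9268°

Zone 50N: λ₀ = 117°, k₀ = 0.9996, false easting 500000 m.
Meridian distance M = (N − FN)/k₀ = 4306959.4 m.
Inverse transverse Mercator on WGS84 gives φ = 38.87760040°, λ = 114.92680030°.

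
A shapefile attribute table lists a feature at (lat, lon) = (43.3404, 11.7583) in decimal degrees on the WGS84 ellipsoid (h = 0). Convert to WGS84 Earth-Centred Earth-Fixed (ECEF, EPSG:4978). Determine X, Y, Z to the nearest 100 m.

WGS84: a = 6378137 m, e² = 0.006694380; N(φ) = a/√(1−e²sin²φ) = 6388217.231 m.
X = (N+h)·cosφ·cosλ = 4548586.584 m; Y = (N+h)·cosφ·sinλ = 946794.817 m; Z = (N(1−e²)+h)·sinφ = 4355082.655 m.

X 4548600 m, Y 946800 m, Z 4355100 m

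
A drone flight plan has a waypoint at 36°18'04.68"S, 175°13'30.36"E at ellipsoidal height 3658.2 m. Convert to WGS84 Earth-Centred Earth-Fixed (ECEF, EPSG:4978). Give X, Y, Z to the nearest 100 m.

WGS84: a = 6378137 m, e² = 0.006694380; N(φ) = a/√(1−e²sin²φ) = 6385632.988 m.
X = (N+h)·cosφ·cosλ = -5131353.856 m; Y = (N+h)·cosφ·sinλ = 428628.123 m; Z = (N(1−e²)+h)·sinφ = -3757353.345 m.

X -5131400 m, Y 428600 m, Z -3757400 m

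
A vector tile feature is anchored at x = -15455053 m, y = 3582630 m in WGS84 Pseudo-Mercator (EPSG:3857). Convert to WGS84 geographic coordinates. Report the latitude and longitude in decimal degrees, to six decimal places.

R = 6378137 m. λ = x/R = -138.83510327°.
φ = 2·arctan(exp(y/R)) − 90° = 2·arctan(1.75366) − 90° = 30.61330028°.

lat 30.613300°, lon -138.835103°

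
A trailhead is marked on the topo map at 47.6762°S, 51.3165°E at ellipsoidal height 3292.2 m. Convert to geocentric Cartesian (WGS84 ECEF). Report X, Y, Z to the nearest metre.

WGS84: a = 6378137 m, e² = 0.006694380; N(φ) = a/√(1−e²sin²φ) = 6389839.268 m.
X = (N+h)·cosφ·cosλ = 2690465.288 m; Y = (N+h)·cosφ·sinλ = 3360232.289 m; Z = (N(1−e²)+h)·sinφ = -4695144.639 m.

X 2690465 m, Y 3360232 m, Z -4695145 m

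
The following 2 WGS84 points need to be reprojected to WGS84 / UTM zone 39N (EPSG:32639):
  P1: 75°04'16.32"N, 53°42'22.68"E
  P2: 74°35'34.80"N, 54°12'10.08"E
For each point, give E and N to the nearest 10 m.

UTM zone 39N: λ₀ = 51°, k₀ = 0.9996.
P1 (75.0712°, 53.7063°) → (577798.611, 8333326.608) m.
P2 (74.5930°, 54.2028°) → (594937.362, 8280755.997) m.

P1: E 577800 m, N 8333330 m; P2: E 594940 m, N 8280760 m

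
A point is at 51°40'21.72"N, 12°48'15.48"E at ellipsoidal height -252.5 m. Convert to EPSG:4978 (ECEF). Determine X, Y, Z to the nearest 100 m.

X 3864900 m, Y 878400 m, Z 4980100 m

WGS84: a = 6378137 m, e² = 0.006694380; N(φ) = a/√(1−e²sin²φ) = 6391316.031 m.
X = (N+h)·cosφ·cosλ = 3864876.637 m; Y = (N+h)·cosφ·sinλ = 878383.461 m; Z = (N(1−e²)+h)·sinφ = 4980103.010 m.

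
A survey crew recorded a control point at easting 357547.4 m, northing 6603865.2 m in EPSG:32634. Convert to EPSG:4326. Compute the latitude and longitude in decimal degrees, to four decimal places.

Zone 34N: λ₀ = 21°, k₀ = 0.9996, false easting 500000 m.
Meridian distance M = (N − FN)/k₀ = 6606507.8 m.
Inverse transverse Mercator on WGS84 gives φ = 59.54880044°, λ = 18.47990035°.

lat 59.5488°, lon 18.4799°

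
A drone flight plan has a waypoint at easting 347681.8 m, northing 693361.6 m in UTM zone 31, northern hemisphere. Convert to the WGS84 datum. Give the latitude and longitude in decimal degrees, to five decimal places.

Zone 31N: λ₀ = 3°, k₀ = 0.9996, false easting 500000 m.
Meridian distance M = (N − FN)/k₀ = 693639.1 m.
Inverse transverse Mercator on WGS84 gives φ = 6.27100007°, λ = 1.62310008°.

lat 6.27100°, lon 1.62310°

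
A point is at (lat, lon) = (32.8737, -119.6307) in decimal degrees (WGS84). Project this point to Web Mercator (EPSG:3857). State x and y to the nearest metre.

Web Mercator is spherical with R = a = 6378137 m.
x = R·λ = 6378137 × -2.087949601 = -13317228.607 m.
y = R·ln tan(π/4 + φ/2) = 6378137 × 0.608101037 = 3878551.725 m.

x -13317229 m, y 3878552 m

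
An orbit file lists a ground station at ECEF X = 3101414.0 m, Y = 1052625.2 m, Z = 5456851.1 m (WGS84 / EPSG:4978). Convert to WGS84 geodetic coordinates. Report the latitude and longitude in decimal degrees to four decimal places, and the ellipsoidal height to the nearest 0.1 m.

lat 59.1975°, lon 18.7473°, h 1881.5 m

λ = atan2(Y, X) = 18.74729997°; p = √(X²+Y²) = 3275177.6 m.
Bowring's method on WGS84 (a = 6378137 m, b = 6356752.314 m) gives φ = 59.19750018°, h = 1881.537 m.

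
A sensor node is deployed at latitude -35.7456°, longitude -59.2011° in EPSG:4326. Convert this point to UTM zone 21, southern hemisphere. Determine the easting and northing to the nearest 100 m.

E 301000 m, N 6042000 m

Zone 21 central meridian λ₀ = 6×21 − 183 = -57°; Δλ = -2.2011°.
Transverse Mercator on WGS84 with k₀ = 0.9996 gives E = 300969.226 m, N = 6042033.620 m.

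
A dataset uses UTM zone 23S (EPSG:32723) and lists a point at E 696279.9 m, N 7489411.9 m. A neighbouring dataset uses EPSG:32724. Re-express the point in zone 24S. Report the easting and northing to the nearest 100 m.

UTM 23S → geographic: φ = -22.69109981°, λ = -43.08930009°.
UTM 24S (λ₀ = -39°) forward: E = 79722.426 m, N = 7484882.343 m.

E 79700 m, N 7484900 m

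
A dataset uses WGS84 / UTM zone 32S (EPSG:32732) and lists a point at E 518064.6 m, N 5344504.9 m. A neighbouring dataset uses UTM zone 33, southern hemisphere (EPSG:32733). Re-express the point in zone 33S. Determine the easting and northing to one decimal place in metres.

UTM 32S → geographic: φ = -42.05130017°, λ = 9.21830045°.
UTM 33S (λ₀ = 15°) forward: E = 21474.235 m, N = 5328327.333 m.

E 21474.2 m, N 5328327.3 m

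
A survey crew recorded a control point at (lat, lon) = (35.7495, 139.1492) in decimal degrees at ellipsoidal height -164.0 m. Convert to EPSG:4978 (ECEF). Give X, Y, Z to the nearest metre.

X -3919861 m, Y 3389603 m, Z 3705574 m

WGS84: a = 6378137 m, e² = 0.006694380; N(φ) = a/√(1−e²sin²φ) = 6385436.711 m.
X = (N+h)·cosφ·cosλ = -3919860.998 m; Y = (N+h)·cosφ·sinλ = 3389602.825 m; Z = (N(1−e²)+h)·sinφ = 3705573.875 m.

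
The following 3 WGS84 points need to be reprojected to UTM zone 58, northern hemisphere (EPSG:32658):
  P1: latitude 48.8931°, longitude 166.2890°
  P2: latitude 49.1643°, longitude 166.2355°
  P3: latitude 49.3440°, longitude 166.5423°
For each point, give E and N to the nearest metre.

P1: E 594481 m, N 5416373 m; P2: E 590069 m, N 5446455 m; P3: E 612027 m, N 5466842 m

UTM zone 58N: λ₀ = 165°, k₀ = 0.9996.
P1 (48.8931°, 166.2890°) → (594481.248, 5416373.182) m.
P2 (49.1643°, 166.2355°) → (590068.972, 5446455.272) m.
P3 (49.3440°, 166.5423°) → (612026.762, 5466841.757) m.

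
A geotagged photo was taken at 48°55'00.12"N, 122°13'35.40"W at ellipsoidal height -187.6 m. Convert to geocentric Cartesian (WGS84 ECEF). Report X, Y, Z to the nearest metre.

WGS84: a = 6378137 m, e² = 0.006694380; N(φ) = a/√(1−e²sin²φ) = 6390300.977 m.
X = (N+h)·cosφ·cosλ = -2239349.882 m; Y = (N+h)·cosφ·sinλ = -3552382.466 m; Z = (N(1−e²)+h)·sinφ = 4784334.726 m.

X -2239350 m, Y -3552382 m, Z 4784335 m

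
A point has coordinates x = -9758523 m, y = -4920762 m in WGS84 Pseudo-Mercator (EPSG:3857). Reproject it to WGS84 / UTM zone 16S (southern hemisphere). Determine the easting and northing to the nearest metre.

Web Mercator inverse (R = 6378137 m) → φ = -40.37619873°, λ = -87.66230361°.
UTM 16S forward: E = 443777.225 m, N = 5530276.533 m.

E 443777 m, N 5530277 m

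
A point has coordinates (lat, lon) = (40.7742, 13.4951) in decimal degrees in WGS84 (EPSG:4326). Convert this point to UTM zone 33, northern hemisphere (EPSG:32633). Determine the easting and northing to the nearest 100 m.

E 373000 m, N 4514800 m

Zone 33 central meridian λ₀ = 6×33 − 183 = 15°; Δλ = -1.5049°.
Transverse Mercator on WGS84 with k₀ = 0.9996 gives E = 373002.489 m, N = 4514780.970 m.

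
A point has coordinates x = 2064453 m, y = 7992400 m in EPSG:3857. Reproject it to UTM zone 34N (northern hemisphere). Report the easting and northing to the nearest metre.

E 355406 m, N 6444612 m

Web Mercator inverse (R = 6378137 m) → φ = 58.11920224°, λ = 18.54529683°.
UTM 34N forward: E = 355406.478 m, N = 6444612.207 m.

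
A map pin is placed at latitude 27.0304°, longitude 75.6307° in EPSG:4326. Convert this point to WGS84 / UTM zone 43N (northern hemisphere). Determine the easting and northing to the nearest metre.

E 562559 m, N 2989959 m

Zone 43 central meridian λ₀ = 6×43 − 183 = 75°; Δλ = +0.6307°.
Transverse Mercator on WGS84 with k₀ = 0.9996 gives E = 562558.931 m, N = 2989958.813 m.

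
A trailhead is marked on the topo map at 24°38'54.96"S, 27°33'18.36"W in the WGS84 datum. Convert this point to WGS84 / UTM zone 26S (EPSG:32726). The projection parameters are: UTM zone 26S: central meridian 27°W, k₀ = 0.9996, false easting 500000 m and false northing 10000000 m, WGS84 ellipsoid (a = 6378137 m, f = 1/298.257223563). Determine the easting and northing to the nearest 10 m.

E 443830 m, N 7273850 m

Zone 26 central meridian λ₀ = 6×26 − 183 = -27°; Δλ = -0.5551°.
Transverse Mercator on WGS84 with k₀ = 0.9996 gives E = 443826.180 m, N = 7273847.870 m.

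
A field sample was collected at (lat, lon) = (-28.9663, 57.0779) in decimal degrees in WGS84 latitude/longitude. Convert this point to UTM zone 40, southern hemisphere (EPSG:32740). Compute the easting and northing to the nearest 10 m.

E 507590 m, N 6795750 m

Zone 40 central meridian λ₀ = 6×40 − 183 = 57°; Δλ = +0.0779°.
Transverse Mercator on WGS84 with k₀ = 0.9996 gives E = 507589.916 m, N = 6795745.547 m.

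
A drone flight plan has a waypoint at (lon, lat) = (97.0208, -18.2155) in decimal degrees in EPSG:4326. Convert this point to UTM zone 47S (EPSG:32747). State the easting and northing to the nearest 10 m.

Zone 47 central meridian λ₀ = 6×47 − 183 = 99°; Δλ = -1.9792°.
Transverse Mercator on WGS84 with k₀ = 0.9996 gives E = 290698.960 m, N = 7984841.769 m.

E 290700 m, N 7984840 m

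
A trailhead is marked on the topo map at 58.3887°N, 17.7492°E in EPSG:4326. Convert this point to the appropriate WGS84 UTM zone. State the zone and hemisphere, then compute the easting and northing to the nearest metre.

Longitude 17.7492° lies in the 6° band [12°, 18°), giving zone 33; latitude is north of the equator, so 33N.
Zone 33 central meridian λ₀ = 6×33 − 183 = 15°; Δλ = +2.7492°.
Transverse Mercator on WGS84 with k₀ = 0.9996 gives E = 660710.555 m, N = 6475271.207 m.

Zone 33N: E 660711 m, N 6475271 m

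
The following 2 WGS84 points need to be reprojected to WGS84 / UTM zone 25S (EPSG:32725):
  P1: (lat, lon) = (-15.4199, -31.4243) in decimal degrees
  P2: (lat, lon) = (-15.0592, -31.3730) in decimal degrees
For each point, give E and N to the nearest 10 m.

P1: E 669080 m, N 8294610 m; P2: E 674890 m, N 8334480 m

UTM zone 25S: λ₀ = -33°, k₀ = 0.9996.
P1 (-15.4199°, -31.4243°) → (669082.847, 8294612.036) m.
P2 (-15.0592°, -31.3730°) → (674886.904, 8334480.932) m.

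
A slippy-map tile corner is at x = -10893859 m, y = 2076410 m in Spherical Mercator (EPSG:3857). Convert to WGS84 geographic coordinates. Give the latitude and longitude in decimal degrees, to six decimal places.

lat 18.331698°, lon -97.861200°

R = 6378137 m. λ = x/R = -97.86120043°.
φ = 2·arctan(exp(y/R)) − 90° = 2·arctan(1.38479) − 90° = 18.33169808°.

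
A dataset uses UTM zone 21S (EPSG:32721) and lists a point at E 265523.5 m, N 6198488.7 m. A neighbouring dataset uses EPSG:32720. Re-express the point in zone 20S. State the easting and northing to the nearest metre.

E 817568 m, N 6196033 m

UTM 21S → geographic: φ = -34.32839969°, λ = -59.54860025°.
UTM 20S (λ₀ = -63°) forward: E = 817567.939 m, N = 6196032.874 m.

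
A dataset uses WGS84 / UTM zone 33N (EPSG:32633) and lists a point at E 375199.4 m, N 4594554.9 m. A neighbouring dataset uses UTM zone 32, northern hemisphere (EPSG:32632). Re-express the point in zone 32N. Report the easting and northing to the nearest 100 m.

E 876100 m, N 4603300 m

UTM 33N → geographic: φ = 41.49289990°, λ = 13.50489969°.
UTM 32N (λ₀ = 9°) forward: E = 876080.281 m, N = 4603282.051 m.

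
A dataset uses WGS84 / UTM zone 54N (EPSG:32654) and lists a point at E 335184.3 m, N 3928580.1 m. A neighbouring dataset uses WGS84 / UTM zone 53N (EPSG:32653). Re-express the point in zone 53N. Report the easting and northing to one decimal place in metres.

UTM 54N → geographic: φ = 35.48709995°, λ = 139.18310020°.
UTM 53N (λ₀ = 135°) forward: E = 879549.699 m, N = 3935114.410 m.

E 879549.7 m, N 3935114.4 m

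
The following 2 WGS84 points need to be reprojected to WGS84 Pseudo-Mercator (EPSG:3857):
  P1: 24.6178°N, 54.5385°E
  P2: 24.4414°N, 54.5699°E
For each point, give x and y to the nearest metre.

Web Mercator: x = R·λ, y = R·ln tan(π/4+φ/2), R = 6378137 m.
P1 (24.6178°, 54.5385°) → (6071198.049, 2828872.481) m.
P2 (24.4414°, 54.5699°) → (6074693.481, 2807287.610) m.

P1: x 6071198 m, y 2828872 m; P2: x 6074693 m, y 2807288 m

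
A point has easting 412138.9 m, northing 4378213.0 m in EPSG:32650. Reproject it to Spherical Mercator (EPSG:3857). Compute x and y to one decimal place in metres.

x 12910545.2 m, y 4800633.5 m

Unproject from UTM 50N (λ₀ = 117°) → φ = 39.54910044°, λ = 115.97740044°.
Web Mercator (R = 6378137 m): x = 12910545.160 m, y = 4800633.506 m.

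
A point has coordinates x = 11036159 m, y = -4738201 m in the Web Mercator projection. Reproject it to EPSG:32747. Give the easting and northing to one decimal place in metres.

E 512060.2 m, N 5670418.9 m

Web Mercator inverse (R = 6378137 m) → φ = -39.11530146°, λ = 99.13950308°.
UTM 47S forward: E = 512060.188 m, N = 5670418.901 m.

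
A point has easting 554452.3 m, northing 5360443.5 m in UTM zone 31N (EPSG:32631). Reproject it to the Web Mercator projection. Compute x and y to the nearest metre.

Unproject from UTM 31N (λ₀ = 3°) → φ = 48.39480004°, λ = 3.73559992°.
Web Mercator (R = 6378137 m): x = 415845.081 m, y = 6172788.627 m.

x 415845 m, y 6172789 m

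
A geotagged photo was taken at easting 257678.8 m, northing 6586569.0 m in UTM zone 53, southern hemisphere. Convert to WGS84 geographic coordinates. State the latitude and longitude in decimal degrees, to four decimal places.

lat -30.8293°, lon 132.4666°

Zone 53S: λ₀ = 135°, k₀ = 0.9996, false easting 500000 m, false northing 10000000 m.
Meridian distance M = (N − FN)/k₀ = -3414796.9 m.
Inverse transverse Mercator on WGS84 gives φ = -30.82930042°, λ = 132.46660022°.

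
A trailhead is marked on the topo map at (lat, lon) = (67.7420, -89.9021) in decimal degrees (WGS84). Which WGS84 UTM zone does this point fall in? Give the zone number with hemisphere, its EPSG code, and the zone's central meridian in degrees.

Zone 16N (EPSG:32616), central meridian -87°

UTM zone = ⌊(λ + 180)/6⌋ + 1; -89.9021° ∈ [-90°, -84°) → zone 16.
Hemisphere: N (φ ≥ 0).
Central meridian λ₀ = 6×16 − 183 = -87°.
EPSG code: 32616.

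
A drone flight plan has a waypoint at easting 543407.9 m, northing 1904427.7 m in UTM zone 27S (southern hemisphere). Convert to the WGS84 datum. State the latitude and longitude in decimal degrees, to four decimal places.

Zone 27S: λ₀ = -21°, k₀ = 0.9996, false easting 500000 m, false northing 10000000 m.
Meridian distance M = (N − FN)/k₀ = -8098811.8 m.
Inverse transverse Mercator on WGS84 gives φ = -72.95170024°, λ = -19.67340110°.

lat -72.9517°, lon -19.6734°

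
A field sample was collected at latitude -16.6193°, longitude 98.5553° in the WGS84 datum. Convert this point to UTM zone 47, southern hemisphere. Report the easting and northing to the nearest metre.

E 452570 m, N 8162506 m

Zone 47 central meridian λ₀ = 6×47 − 183 = 99°; Δλ = -0.4447°.
Transverse Mercator on WGS84 with k₀ = 0.9996 gives E = 452569.764 m, N = 8162506.472 m.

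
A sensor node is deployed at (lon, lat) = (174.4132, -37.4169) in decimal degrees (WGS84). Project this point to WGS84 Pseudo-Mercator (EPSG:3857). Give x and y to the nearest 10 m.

Web Mercator is spherical with R = a = 6378137 m.
x = R·λ = 6378137 × 3.044084599 = 19415588.612 m.
y = R·ln tan(π/4 + φ/2) = 6378137 × -0.705124033 = -4497377.684 m.

x 19415590 m, y -4497380 m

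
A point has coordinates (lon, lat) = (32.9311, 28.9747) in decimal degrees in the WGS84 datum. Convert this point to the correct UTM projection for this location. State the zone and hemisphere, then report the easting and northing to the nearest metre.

Zone 36N: E 493288 m, N 3205185 m

Longitude 32.9311° lies in the 6° band [30°, 36°), giving zone 36; latitude is north of the equator, so 36N.
Zone 36 central meridian λ₀ = 6×36 − 183 = 33°; Δλ = -0.0689°.
Transverse Mercator on WGS84 with k₀ = 0.9996 gives E = 493287.510 m, N = 3205184.553 m.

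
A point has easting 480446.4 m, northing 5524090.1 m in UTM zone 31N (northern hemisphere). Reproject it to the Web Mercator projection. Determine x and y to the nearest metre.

Unproject from UTM 31N (λ₀ = 3°) → φ = 49.86890026°, λ = 2.72789966°.
Web Mercator (R = 6378137 m): x = 303668.401 m, y = 6423602.556 m.

x 303668 m, y 6423603 m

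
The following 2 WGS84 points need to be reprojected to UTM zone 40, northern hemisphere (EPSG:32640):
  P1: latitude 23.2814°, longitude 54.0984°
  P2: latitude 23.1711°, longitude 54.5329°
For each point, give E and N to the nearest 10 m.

UTM zone 40N: λ₀ = 57°, k₀ = 0.9996.
P1 (23.2814°, 54.0984°) → (203171.739, 2577643.648) m.
P2 (23.1711°, 54.5329°) → (247433.365, 2564601.181) m.

P1: E 203170 m, N 2577640 m; P2: E 247430 m, N 2564600 m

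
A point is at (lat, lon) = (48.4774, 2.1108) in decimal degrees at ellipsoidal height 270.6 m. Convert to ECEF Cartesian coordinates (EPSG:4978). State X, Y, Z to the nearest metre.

X 4233426 m, Y 156032 m, Z 4752435 m

WGS84: a = 6378137 m, e² = 0.006694380; N(φ) = a/√(1−e²sin²φ) = 6390137.729 m.
X = (N+h)·cosφ·cosλ = 4233425.747 m; Y = (N+h)·cosφ·sinλ = 156031.736 m; Z = (N(1−e²)+h)·sinφ = 4752434.611 m.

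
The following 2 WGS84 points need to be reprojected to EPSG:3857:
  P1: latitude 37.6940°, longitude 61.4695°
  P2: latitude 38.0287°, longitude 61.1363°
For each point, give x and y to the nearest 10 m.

Web Mercator: x = R·λ, y = R·ln tan(π/4+φ/2), R = 6378137 m.
P1 (37.6940°, 61.4695°) → (6842753.439, 4536288.007) m.
P2 (38.0287°, 61.1363°) → (6805661.785, 4583480.954) m.

P1: x 6842750 m, y 4536290 m; P2: x 6805660 m, y 4583480 m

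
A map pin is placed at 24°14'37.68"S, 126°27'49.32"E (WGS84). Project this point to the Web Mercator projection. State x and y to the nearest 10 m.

x 14077870 m, y -2783140 m

Web Mercator is spherical with R = a = 6378137 m.
x = R·λ = 6378137 × 2.207207949 = 14077874.688 m.
y = R·ln tan(π/4 + φ/2) = 6378137 × -0.436356959 = -2783144.467 m.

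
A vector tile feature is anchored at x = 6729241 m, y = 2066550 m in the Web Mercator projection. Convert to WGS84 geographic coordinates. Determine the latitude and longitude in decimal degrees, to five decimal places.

R = 6378137 m. λ = x/R = 60.44980041°.
φ = 2·arctan(exp(y/R)) − 90° = 2·arctan(1.38265) − 90° = 18.24759877°.

lat 18.24760°, lon 60.44980°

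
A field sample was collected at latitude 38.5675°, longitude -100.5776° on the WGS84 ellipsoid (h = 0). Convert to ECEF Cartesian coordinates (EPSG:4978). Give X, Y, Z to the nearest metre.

WGS84: a = 6378137 m, e² = 0.006694380; N(φ) = a/√(1−e²sin²φ) = 6386450.937 m.
X = (N+h)·cosφ·cosλ = -916623.989 m; Y = (N+h)·cosφ·sinλ = -4908549.497 m; Z = (N(1−e²)+h)·sinφ = 3954890.686 m.

X -916624 m, Y -4908549 m, Z 3954891 m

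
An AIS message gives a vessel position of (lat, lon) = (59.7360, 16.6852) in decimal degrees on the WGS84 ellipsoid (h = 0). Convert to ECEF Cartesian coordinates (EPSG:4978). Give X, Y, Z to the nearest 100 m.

WGS84: a = 6378137 m, e² = 0.006694380; N(φ) = a/√(1−e²sin²φ) = 6394123.113 m.
X = (N+h)·cosφ·cosλ = 3086862.674 m; Y = (N+h)·cosφ·sinλ = 925234.119 m; Z = (N(1−e²)+h)·sinφ = 5485712.378 m.

X 3086900 m, Y 925200 m, Z 5485700 m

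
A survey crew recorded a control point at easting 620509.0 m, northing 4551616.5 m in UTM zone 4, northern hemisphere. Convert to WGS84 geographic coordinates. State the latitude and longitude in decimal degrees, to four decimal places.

Zone 4N: λ₀ = -159°, k₀ = 0.9996, false easting 500000 m.
Meridian distance M = (N − FN)/k₀ = 4553437.9 m.
Inverse transverse Mercator on WGS84 gives φ = 41.10689982°, λ = -157.56480029°.

lat 41.1069°, lon -157.5648°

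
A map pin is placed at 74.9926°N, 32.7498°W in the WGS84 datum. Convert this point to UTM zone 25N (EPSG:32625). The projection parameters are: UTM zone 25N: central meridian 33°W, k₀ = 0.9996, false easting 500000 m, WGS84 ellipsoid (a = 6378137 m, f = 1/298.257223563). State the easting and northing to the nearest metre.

Zone 25 central meridian λ₀ = 6×25 − 183 = -33°; Δλ = +0.2502°.
Transverse Mercator on WGS84 with k₀ = 0.9996 gives E = 507231.852 m, N = 8322796.418 m.

E 507232 m, N 8322796 m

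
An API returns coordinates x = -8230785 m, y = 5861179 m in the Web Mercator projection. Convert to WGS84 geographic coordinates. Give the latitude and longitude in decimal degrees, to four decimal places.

R = 6378137 m. λ = x/R = -73.93839966°.
φ = 2·arctan(exp(y/R)) − 90° = 2·arctan(2.50665) − 90° = 46.50209725°.

lat 46.5021°, lon -73.9384°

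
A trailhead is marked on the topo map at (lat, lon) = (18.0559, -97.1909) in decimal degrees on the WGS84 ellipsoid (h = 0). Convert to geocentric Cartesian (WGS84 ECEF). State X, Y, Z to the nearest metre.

WGS84: a = 6378137 m, e² = 0.006694380; N(φ) = a/√(1−e²sin²φ) = 6380188.881 m.
X = (N+h)·cosφ·cosλ = -759314.770 m; Y = (N+h)·cosφ·sinλ = -6018282.268 m; Z = (N(1−e²)+h)·sinφ = 1964267.776 m.

X -759315 m, Y -6018282 m, Z 1964268 m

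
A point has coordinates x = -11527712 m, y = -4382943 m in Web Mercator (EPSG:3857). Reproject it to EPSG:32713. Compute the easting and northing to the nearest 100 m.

E 629200 m, N 5949000 m

Web Mercator inverse (R = 6378137 m) → φ = -36.59599992°, λ = -103.55519881°.
UTM 13S forward: E = 629233.645 m, N = 5948971.621 m.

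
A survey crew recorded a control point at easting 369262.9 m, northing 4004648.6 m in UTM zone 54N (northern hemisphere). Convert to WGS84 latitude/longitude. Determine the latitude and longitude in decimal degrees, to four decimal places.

lat 36.1778°, lon 139.5462°

Zone 54N: λ₀ = 141°, k₀ = 0.9996, false easting 500000 m.
Meridian distance M = (N − FN)/k₀ = 4006251.1 m.
Inverse transverse Mercator on WGS84 gives φ = 36.17780029°, λ = 139.54619976°.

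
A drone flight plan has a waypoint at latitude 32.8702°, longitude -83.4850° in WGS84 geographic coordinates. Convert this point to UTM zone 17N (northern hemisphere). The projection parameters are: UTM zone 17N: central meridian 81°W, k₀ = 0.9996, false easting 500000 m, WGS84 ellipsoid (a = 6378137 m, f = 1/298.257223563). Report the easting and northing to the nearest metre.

E 267492 m, N 3639635 m

Zone 17 central meridian λ₀ = 6×17 − 183 = -81°; Δλ = -2.4850°.
Transverse Mercator on WGS84 with k₀ = 0.9996 gives E = 267492.159 m, N = 3639635.035 m.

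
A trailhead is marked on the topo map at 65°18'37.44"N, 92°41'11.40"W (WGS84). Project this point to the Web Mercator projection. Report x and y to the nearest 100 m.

Web Mercator is spherical with R = a = 6378137 m.
x = R·λ = 6378137 × -1.617684597 = -10317813.983 m.
y = R·ln tan(π/4 + φ/2) = 6378137 × 1.519348249 = 9690611.281 m.

x -10317800 m, y 9690600 m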